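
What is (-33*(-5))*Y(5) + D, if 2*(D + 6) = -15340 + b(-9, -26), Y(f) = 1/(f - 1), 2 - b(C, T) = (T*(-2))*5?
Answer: -31055/4 ≈ -7763.8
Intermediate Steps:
b(C, T) = 2 + 10*T (b(C, T) = 2 - T*(-2)*5 = 2 - (-2*T)*5 = 2 - (-10)*T = 2 + 10*T)
Y(f) = 1/(-1 + f)
D = -7805 (D = -6 + (-15340 + (2 + 10*(-26)))/2 = -6 + (-15340 + (2 - 260))/2 = -6 + (-15340 - 258)/2 = -6 + (1/2)*(-15598) = -6 - 7799 = -7805)
(-33*(-5))*Y(5) + D = (-33*(-5))/(-1 + 5) - 7805 = 165/4 - 7805 = -31055/4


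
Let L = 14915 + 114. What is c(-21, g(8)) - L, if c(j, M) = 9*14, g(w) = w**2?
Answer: -14903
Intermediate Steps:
c(j, M) = 126
L = 15029
c(-21, g(8)) - L = 126 - 1*15029 = 126 - 15029 = -14903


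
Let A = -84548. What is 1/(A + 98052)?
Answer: 1/13504 ≈ 7.4052e-5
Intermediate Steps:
1/(A + 98052) = 1/(-84548 + 98052) = 1/13504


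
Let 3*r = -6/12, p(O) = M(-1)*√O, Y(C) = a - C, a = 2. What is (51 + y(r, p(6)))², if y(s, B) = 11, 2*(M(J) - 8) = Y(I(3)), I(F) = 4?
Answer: 3844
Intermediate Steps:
Y(C) = 2 - C
M(J) = 7 (M(J) = 8 + (2 - 1*4)/2 = 8 + (2 - 4)/2 = 8 + (½)*(-2) = 8 - 1 = 7)
p(O) = 7*√O
r = -⅙ (r = (-6/12)/3 = (-6*1/12)/3 = (⅓)*(-½) = -⅙ ≈ -0.16667)
(51 + y(r, p(6)))² = (51 + 11)² = 62² = 3844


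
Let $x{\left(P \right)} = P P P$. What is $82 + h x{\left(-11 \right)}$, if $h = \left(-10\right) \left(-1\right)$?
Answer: $-13228$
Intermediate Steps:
$h = 10$
$x{\left(P \right)} = P^{3}$ ($x{\left(P \right)} = P^{2} P = P^{3}$)
$82 + h x{\left(-11 \right)} = 82 + 10 \left(-11\right)^{3} = 82 + 10 \left(-1331\right) = 82 - 13310 = -13228$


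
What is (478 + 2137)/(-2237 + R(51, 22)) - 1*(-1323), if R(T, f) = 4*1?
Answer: 2951644/2233 ≈ 1321.8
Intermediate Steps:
R(T, f) = 4
(478 + 2137)/(-2237 + R(51, 22)) - 1*(-1323) = (478 + 2137)/(-2237 + 4) - 1*(-1323) = 2615/(-2233) + 1323 = 2615*(-1/2233) + 1323 = -2615/2233 + 1323 = 2951644/2233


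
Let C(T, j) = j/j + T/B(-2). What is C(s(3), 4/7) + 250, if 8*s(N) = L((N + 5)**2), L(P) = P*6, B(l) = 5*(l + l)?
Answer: 1243/5 ≈ 248.60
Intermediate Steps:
B(l) = 10*l (B(l) = 5*(2*l) = 10*l)
L(P) = 6*P
s(N) = 3*(5 + N)**2/4 (s(N) = (6*(N + 5)**2)/8 = (6*(5 + N)**2)/8 = 3*(5 + N)**2/4)
C(T, j) = 1 - T/20 (C(T, j) = j/j + T/((10*(-2))) = 1 + T/(-20) = 1 + T*(-1/20) = 1 - T/20)
C(s(3), 4/7) + 250 = (1 - 3*(5 + 3)**2/80) + 250 = (1 - 3*8**2/80) + 250 = (1 - 3*64/80) + 250 = (1 - 1/20*48) + 250 = (1 - 12/5) + 250 = -7/5 + 250 = 1243/5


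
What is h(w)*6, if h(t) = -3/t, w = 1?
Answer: -18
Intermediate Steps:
h(w)*6 = -3/1*6 = -3*1*6 = -3*6 = -18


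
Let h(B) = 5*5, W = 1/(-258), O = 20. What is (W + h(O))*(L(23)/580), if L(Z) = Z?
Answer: 148327/149640 ≈ 0.99123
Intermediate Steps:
W = -1/258 ≈ -0.0038760
h(B) = 25
(W + h(O))*(L(23)/580) = (-1/258 + 25)*(23/580) = 6449*(23*(1/580))/258 = (6449/258)*(23/580) = 148327/149640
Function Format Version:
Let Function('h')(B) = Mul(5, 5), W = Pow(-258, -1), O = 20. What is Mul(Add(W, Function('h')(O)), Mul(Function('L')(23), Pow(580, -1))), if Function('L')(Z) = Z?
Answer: Rational(148327, 149640) ≈ 0.99123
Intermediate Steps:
W = Rational(-1, 258) ≈ -0.0038760
Function('h')(B) = 25
Mul(Add(W, Function('h')(O)), Mul(Function('L')(23), Pow(580, -1))) = Mul(Add(Rational(-1, 258), 25), Mul(23, Pow(580, -1))) = Mul(Rational(6449, 258), Mul(23, Rational(1, 580))) = Mul(Rational(6449, 258), Rational(23, 580)) = Rational(148327, 149640)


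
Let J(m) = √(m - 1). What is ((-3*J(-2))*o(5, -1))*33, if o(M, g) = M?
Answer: -495*I*√3 ≈ -857.37*I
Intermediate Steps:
J(m) = √(-1 + m)
((-3*J(-2))*o(5, -1))*33 = (-3*√(-1 - 2)*5)*33 = (-3*I*√3*5)*33 = -15*I*√3*33 = -495*I*√3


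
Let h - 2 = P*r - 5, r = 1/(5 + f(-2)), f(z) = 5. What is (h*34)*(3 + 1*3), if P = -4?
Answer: -3468/5 ≈ -693.60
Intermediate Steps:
r = ⅒ (r = 1/(5 + 5) = 1/10 = ⅒ ≈ 0.10000)
h = -17/5 (h = 2 + (-4*⅒ - 5) = 2 + (-⅖ - 5) = 2 - 27/5 = -17/5 ≈ -3.4000)
(h*34)*(3 + 1*3) = (-17/5*34)*(3 + 1*3) = -578*(3 + 3)/5 = -578/5*6 = -3468/5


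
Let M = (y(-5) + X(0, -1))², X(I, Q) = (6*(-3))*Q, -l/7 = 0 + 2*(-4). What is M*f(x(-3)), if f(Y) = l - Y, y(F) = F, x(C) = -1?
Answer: 9633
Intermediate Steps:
l = 56 (l = -7*(0 + 2*(-4)) = -7*(0 - 8) = -7*(-8) = 56)
X(I, Q) = -18*Q
M = 169 (M = (-5 - 18*(-1))² = (-5 + 18)² = 13² = 169)
f(Y) = 56 - Y
M*f(x(-3)) = 169*(56 - 1*(-1)) = 169*(56 + 1) = 169*57 = 9633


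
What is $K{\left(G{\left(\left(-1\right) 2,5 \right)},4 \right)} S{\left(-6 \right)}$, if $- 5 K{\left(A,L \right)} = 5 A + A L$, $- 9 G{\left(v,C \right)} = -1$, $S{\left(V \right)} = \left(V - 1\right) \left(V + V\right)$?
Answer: $- \frac{84}{5} \approx -16.8$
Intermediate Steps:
$S{\left(V \right)} = 2 V \left(-1 + V\right)$ ($S{\left(V \right)} = \left(-1 + V\right) 2 V = 2 V \left(-1 + V\right)$)
$G{\left(v,C \right)} = \frac{1}{9}$ ($G{\left(v,C \right)} = \left(- \frac{1}{9}\right) \left(-1\right) = \frac{1}{9}$)
$K{\left(A,L \right)} = - A - \frac{A L}{5}$ ($K{\left(A,L \right)} = - \frac{5 A + A L}{5} = - A - \frac{A L}{5}$)
$K{\left(G{\left(\left(-1\right) 2,5 \right)},4 \right)} S{\left(-6 \right)} = \left(- \frac{1}{5}\right) \frac{1}{9} \left(5 + 4\right) 2 \left(-6\right) \left(-1 - 6\right) = \left(- \frac{1}{5}\right) \frac{1}{9} \cdot 9 \cdot 2 \left(-6\right) \left(-7\right) = \left(- \frac{1}{5}\right) 84 = - \frac{84}{5}$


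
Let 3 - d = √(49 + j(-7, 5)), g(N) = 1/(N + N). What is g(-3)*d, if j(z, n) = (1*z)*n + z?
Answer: -½ + √7/6 ≈ -0.059041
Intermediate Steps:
g(N) = 1/(2*N)
j(z, n) = z + n*z (j(z, n) = z*n + z = n*z + z = z + n*z)
d = 3 - √7 (d = 3 - √(49 - 7*(1 + 5)) = 3 - √(49 - 7*6) = 3 - √(49 - 42) = 3 - √7 ≈ 0.35425)
g(-3)*d = ((½)/(-3))*(3 - √7) = ((½)*(-⅓))*(3 - √7) = -(3 - √7)/6 = -½ + √7/6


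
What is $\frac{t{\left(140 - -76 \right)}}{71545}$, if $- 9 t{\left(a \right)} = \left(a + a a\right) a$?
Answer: $- \frac{1124928}{71545} \approx -15.723$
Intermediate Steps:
$t{\left(a \right)} = - \frac{a \left(a + a^{2}\right)}{9}$ ($t{\left(a \right)} = - \frac{\left(a + a a\right) a}{9} = - \frac{\left(a + a^{2}\right) a}{9} = - \frac{a \left(a + a^{2}\right)}{9}$)
$\frac{t{\left(140 - -76 \right)}}{71545} = \frac{\frac{1}{9} \left(140 - -76\right)^{2} \left(-1 - \left(140 - -76\right)\right)}{71545} = \frac{\left(140 + 76\right)^{2} \left(-1 - \left(140 + 76\right)\right)}{9} \cdot \frac{1}{71545} = \frac{216^{2} \left(-1 - 216\right)}{9} \cdot \frac{1}{71545} = \frac{1}{9} \cdot 46656 \left(-1 - 216\right) \frac{1}{71545} = \frac{1}{9} \cdot 46656 \left(-217\right) \frac{1}{71545} = \left(-1124928\right) \frac{1}{71545} = - \frac{1124928}{71545}$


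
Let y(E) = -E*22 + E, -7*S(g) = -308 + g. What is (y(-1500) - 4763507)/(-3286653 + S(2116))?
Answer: 33124049/23008379 ≈ 1.4397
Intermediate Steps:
S(g) = 44 - g/7 (S(g) = -(-308 + g)/7 = 44 - g/7)
y(E) = -21*E (y(E) = -22*E + E = -21*E)
(y(-1500) - 4763507)/(-3286653 + S(2116)) = (-21*(-1500) - 4763507)/(-3286653 + (44 - 1/7*2116)) = (31500 - 4763507)/(-3286653 + (44 - 2116/7)) = -4732007/(-3286653 - 1808/7) = -4732007/(-23008379/7) = -4732007*(-7/23008379) = 33124049/23008379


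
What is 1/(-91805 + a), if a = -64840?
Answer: -1/156645 ≈ -6.3839e-6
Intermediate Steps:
1/(-91805 + a) = 1/(-91805 - 64840) = 1/(-156645) = -1/156645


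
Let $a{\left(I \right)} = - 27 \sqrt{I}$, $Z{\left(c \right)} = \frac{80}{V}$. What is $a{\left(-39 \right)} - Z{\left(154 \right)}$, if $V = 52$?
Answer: $- \frac{20}{13} - 27 i \sqrt{39} \approx -1.5385 - 168.61 i$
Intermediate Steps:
$Z{\left(c \right)} = \frac{20}{13}$ ($Z{\left(c \right)} = \frac{80}{52} = 80 \cdot \frac{1}{52} = \frac{20}{13}$)
$a{\left(-39 \right)} - Z{\left(154 \right)} = - 27 \sqrt{-39} - \frac{20}{13} = - 27 i \sqrt{39} - \frac{20}{13} = - \frac{20}{13} - 27 i \sqrt{39}$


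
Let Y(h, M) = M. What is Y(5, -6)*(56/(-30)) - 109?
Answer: -489/5 ≈ -97.800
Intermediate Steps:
Y(5, -6)*(56/(-30)) - 109 = -336/(-30) - 109 = -336*(-1)/30 - 109 = -6*(-28/15) - 109 = 56/5 - 109 = -489/5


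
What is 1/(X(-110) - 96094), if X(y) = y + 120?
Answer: -1/96084 ≈ -1.0408e-5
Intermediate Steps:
X(y) = 120 + y
1/(X(-110) - 96094) = 1/((120 - 110) - 96094) = 1/(10 - 96094) = 1/(-96084) = -1/96084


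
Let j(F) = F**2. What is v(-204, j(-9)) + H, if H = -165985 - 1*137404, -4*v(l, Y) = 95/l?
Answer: -247565329/816 ≈ -3.0339e+5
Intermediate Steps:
v(l, Y) = -95/(4*l)
H = -303389 (H = -165985 - 137404 = -303389)
v(-204, j(-9)) + H = -95/4/(-204) - 303389 = -95/4*(-1/204) - 303389 = 95/816 - 303389 = -247565329/816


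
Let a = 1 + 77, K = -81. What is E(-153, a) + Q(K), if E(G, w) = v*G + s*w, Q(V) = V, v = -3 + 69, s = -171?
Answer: -23517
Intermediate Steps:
a = 78
v = 66
E(G, w) = -171*w + 66*G (E(G, w) = 66*G - 171*w = -171*w + 66*G)
E(-153, a) + Q(K) = (-171*78 + 66*(-153)) - 81 = (-13338 - 10098) - 81 = -23436 - 81 = -23517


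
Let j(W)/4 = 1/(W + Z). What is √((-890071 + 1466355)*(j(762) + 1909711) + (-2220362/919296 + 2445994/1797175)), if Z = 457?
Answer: √77496237603162580537710036333442256682/8391473027280 ≈ 1.0491e+6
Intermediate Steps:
j(W) = 4/(457 + W) (j(W) = 4/(W + 457) = 4/(457 + W))
√((-890071 + 1466355)*(j(762) + 1909711) + (-2220362/919296 + 2445994/1797175)) = √((-890071 + 1466355)*(4/(457 + 762) + 1909711) + (-2220362/919296 + 2445994/1797175)) = √(576284*(4/1219 + 1909711) + (-2220362*1/919296 + 2445994*(1/1797175))) = √(576284*(4*(1/1219) + 1909711) + (-1110181/459648 + 2445994/1797175)) = √(576284*(4/1219 + 1909711) - 870893288563/826067894400) = √(576284*(2327937713/1219) - 870893288563/826067894400) = √(1341553256998492/1219 - 870893288563/826067894400) = √(1108214074233144731496486503/1006976763273600) = √77496237603162580537710036333442256682/8391473027280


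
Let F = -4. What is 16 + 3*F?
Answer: 4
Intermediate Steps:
16 + 3*F = 16 + 3*(-4) = 16 - 12 = 4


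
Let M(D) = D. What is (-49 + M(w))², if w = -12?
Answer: 3721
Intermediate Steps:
(-49 + M(w))² = (-49 - 12)² = (-61)² = 3721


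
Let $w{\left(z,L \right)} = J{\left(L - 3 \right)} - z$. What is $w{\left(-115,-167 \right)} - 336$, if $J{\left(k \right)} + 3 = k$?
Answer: $-394$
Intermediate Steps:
$J{\left(k \right)} = -3 + k$
$w{\left(z,L \right)} = -6 + L - z$ ($w{\left(z,L \right)} = \left(-3 + \left(L - 3\right)\right) - z = \left(-3 + \left(-3 + L\right)\right) - z = \left(-6 + L\right) - z = -6 + L - z$)
$w{\left(-115,-167 \right)} - 336 = \left(-6 - 167 - -115\right) - 336 = \left(-6 - 167 + 115\right) - 336 = -58 - 336 = -394$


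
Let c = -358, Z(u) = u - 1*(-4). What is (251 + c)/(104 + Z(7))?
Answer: -107/115 ≈ -0.93044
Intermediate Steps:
Z(u) = 4 + u (Z(u) = u + 4 = 4 + u)
(251 + c)/(104 + Z(7)) = (251 - 358)/(104 + (4 + 7)) = -107/(104 + 11) = -107/115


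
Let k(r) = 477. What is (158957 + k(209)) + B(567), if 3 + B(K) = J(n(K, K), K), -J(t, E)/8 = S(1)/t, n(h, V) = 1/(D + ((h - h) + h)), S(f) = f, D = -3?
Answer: 154919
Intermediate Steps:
n(h, V) = 1/(-3 + h) (n(h, V) = 1/(-3 + ((h - h) + h)) = 1/(-3 + (0 + h)) = 1/(-3 + h))
J(t, E) = -8/t
B(K) = 21 - 8*K (B(K) = -3 - (-24 + 8*K) = -3 - 8*(-3 + K) = -3 + (24 - 8*K) = 21 - 8*K)
(158957 + k(209)) + B(567) = (158957 + 477) + (21 - 8*567) = 159434 + (21 - 4536) = 159434 - 4515 = 154919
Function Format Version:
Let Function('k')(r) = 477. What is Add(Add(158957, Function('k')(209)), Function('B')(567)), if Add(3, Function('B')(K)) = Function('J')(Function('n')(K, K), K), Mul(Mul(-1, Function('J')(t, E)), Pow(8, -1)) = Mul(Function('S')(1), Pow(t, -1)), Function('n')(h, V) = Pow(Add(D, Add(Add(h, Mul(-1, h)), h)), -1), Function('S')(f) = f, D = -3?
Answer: 154919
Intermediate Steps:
Function('n')(h, V) = Pow(Add(-3, h), -1) (Function('n')(h, V) = Pow(Add(-3, Add(Add(h, Mul(-1, h)), h)), -1) = Pow(Add(-3, Add(0, h)), -1) = Pow(Add(-3, h), -1))
Function('J')(t, E) = Mul(-8, Pow(t, -1)) (Function('J')(t, E) = Mul(-8, Mul(1, Pow(t, -1))) = Mul(-8, Pow(t, -1)))
Function('B')(K) = Add(21, Mul(-8, K)) (Function('B')(K) = Add(-3, Mul(-8, Pow(Pow(Add(-3, K), -1), -1))) = Add(-3, Mul(-8, Add(-3, K))) = Add(-3, Add(24, Mul(-8, K))) = Add(21, Mul(-8, K)))
Add(Add(158957, Function('k')(209)), Function('B')(567)) = Add(Add(158957, 477), Add(21, Mul(-8, 567))) = Add(159434, Add(21, -4536)) = Add(159434, -4515) = 154919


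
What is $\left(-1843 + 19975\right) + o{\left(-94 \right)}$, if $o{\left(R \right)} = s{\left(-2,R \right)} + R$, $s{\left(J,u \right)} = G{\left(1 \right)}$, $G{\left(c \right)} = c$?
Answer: $18039$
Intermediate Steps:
$s{\left(J,u \right)} = 1$
$o{\left(R \right)} = 1 + R$
$\left(-1843 + 19975\right) + o{\left(-94 \right)} = \left(-1843 + 19975\right) + \left(1 - 94\right) = 18132 - 93 = 18039$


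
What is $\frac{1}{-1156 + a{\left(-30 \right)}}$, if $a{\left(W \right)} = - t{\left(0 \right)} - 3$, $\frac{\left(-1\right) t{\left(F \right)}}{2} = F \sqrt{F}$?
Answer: $- \frac{1}{1159} \approx -0.00086281$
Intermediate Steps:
$t{\left(F \right)} = - 2 F^{\frac{3}{2}}$ ($t{\left(F \right)} = - 2 F \sqrt{F} = - 2 F^{\frac{3}{2}}$)
$a{\left(W \right)} = -3$ ($a{\left(W \right)} = - \left(-2\right) 0^{\frac{3}{2}} - 3 = - \left(-2\right) 0 - 3 = \left(-1\right) 0 - 3 = 0 - 3 = -3$)
$\frac{1}{-1156 + a{\left(-30 \right)}} = \frac{1}{-1156 - 3} = \frac{1}{-1159} = - \frac{1}{1159}$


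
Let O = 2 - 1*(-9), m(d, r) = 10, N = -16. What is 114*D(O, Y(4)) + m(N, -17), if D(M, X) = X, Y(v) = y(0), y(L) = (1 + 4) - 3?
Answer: 238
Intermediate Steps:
y(L) = 2 (y(L) = 5 - 3 = 2)
Y(v) = 2
O = 11 (O = 2 + 9 = 11)
114*D(O, Y(4)) + m(N, -17) = 114*2 + 10 = 228 + 10 = 238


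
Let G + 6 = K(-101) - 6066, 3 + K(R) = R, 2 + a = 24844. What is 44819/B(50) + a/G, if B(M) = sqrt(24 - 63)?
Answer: -12421/3088 - 44819*I*sqrt(39)/39 ≈ -4.0223 - 7176.8*I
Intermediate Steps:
B(M) = I*sqrt(39) (B(M) = sqrt(-39) = I*sqrt(39))
a = 24842 (a = -2 + 24844 = 24842)
K(R) = -3 + R
G = -6176 (G = -6 + ((-3 - 101) - 6066) = -6 + (-104 - 6066) = -6 - 6170 = -6176)
44819/B(50) + a/G = 44819/((I*sqrt(39))) + 24842/(-6176) = 44819*(-I*sqrt(39)/39) + 24842*(-1/6176) = -44819*I*sqrt(39)/39 - 12421/3088 = -12421/3088 - 44819*I*sqrt(39)/39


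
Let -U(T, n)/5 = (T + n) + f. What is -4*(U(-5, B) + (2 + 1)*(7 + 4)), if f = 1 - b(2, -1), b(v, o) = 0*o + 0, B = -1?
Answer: -232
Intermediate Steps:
b(v, o) = 0 (b(v, o) = 0 + 0 = 0)
f = 1 (f = 1 - 1*0 = 1 + 0 = 1)
U(T, n) = -5 - 5*T - 5*n (U(T, n) = -5*((T + n) + 1) = -5*(1 + T + n) = -5 - 5*T - 5*n)
-4*(U(-5, B) + (2 + 1)*(7 + 4)) = -4*((-5 - 5*(-5) - 5*(-1)) + (2 + 1)*(7 + 4)) = -4*((-5 + 25 + 5) + 3*11) = -4*(25 + 33) = -4*58 = -232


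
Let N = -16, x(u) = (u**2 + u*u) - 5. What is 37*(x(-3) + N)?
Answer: -111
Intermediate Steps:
x(u) = -5 + 2*u**2 (x(u) = (u**2 + u**2) - 5 = 2*u**2 - 5 = -5 + 2*u**2)
37*(x(-3) + N) = 37*((-5 + 2*(-3)**2) - 16) = 37*((-5 + 2*9) - 16) = 37*((-5 + 18) - 16) = 37*(13 - 16) = 37*(-3) = -111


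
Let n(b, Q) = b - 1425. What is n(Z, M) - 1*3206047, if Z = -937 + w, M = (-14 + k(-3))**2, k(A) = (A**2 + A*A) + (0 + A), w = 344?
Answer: -3208065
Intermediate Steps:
k(A) = A + 2*A**2 (k(A) = (A**2 + A**2) + A = 2*A**2 + A = A + 2*A**2)
M = 1 (M = (-14 - 3*(1 + 2*(-3)))**2 = (-14 - 3*(1 - 6))**2 = (-14 - 3*(-5))**2 = (-14 + 15)**2 = 1**2 = 1)
Z = -593 (Z = -937 + 344 = -593)
n(b, Q) = -1425 + b
n(Z, M) - 1*3206047 = (-1425 - 593) - 1*3206047 = -2018 - 3206047 = -3208065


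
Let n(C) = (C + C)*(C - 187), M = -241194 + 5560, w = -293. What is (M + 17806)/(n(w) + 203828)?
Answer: -4189/9329 ≈ -0.44903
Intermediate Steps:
M = -235634
n(C) = 2*C*(-187 + C) (n(C) = (2*C)*(-187 + C) = 2*C*(-187 + C))
(M + 17806)/(n(w) + 203828) = (-235634 + 17806)/(2*(-293)*(-187 - 293) + 203828) = -217828/(2*(-293)*(-480) + 203828) = -217828/(281280 + 203828) = -217828/485108 = -217828*1/485108 = -4189/9329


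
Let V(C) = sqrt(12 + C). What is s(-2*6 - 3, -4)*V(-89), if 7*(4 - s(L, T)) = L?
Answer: 43*I*sqrt(77)/7 ≈ 53.903*I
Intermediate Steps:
s(L, T) = 4 - L/7
s(-2*6 - 3, -4)*V(-89) = (4 - (-2*6 - 3)/7)*sqrt(12 - 89) = (4 - (-12 - 3)/7)*sqrt(-77) = (4 - 1/7*(-15))*(I*sqrt(77)) = (4 + 15/7)*(I*sqrt(77)) = 43*(I*sqrt(77))/7 = 43*I*sqrt(77)/7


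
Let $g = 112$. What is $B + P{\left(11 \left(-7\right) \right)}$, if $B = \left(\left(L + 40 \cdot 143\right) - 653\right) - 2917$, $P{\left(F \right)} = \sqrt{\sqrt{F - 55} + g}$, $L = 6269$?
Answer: $8419 + \sqrt{112 + 2 i \sqrt{33}} \approx 8429.6 + 0.5421 i$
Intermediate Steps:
$P{\left(F \right)} = \sqrt{112 + \sqrt{-55 + F}}$ ($P{\left(F \right)} = \sqrt{\sqrt{F - 55} + 112} = \sqrt{\sqrt{-55 + F} + 112} = \sqrt{112 + \sqrt{-55 + F}}$)
$B = 8419$ ($B = \left(\left(6269 + 40 \cdot 143\right) - 653\right) - 2917 = \left(\left(6269 + 5720\right) - 653\right) - 2917 = \left(11989 - 653\right) - 2917 = 11336 - 2917 = 8419$)
$B + P{\left(11 \left(-7\right) \right)} = 8419 + \sqrt{112 + \sqrt{-55 + 11 \left(-7\right)}} = 8419 + \sqrt{112 + \sqrt{-55 - 77}} = 8419 + \sqrt{112 + \sqrt{-132}} = 8419 + \sqrt{112 + 2 i \sqrt{33}}$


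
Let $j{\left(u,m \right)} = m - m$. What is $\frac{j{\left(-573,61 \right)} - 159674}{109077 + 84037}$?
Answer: $- \frac{79837}{96557} \approx -0.82684$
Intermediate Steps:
$j{\left(u,m \right)} = 0$
$\frac{j{\left(-573,61 \right)} - 159674}{109077 + 84037} = \frac{0 - 159674}{109077 + 84037} = - \frac{159674}{193114} = \left(-159674\right) \frac{1}{193114} = - \frac{79837}{96557}$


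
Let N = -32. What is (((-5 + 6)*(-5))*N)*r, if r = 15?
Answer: 2400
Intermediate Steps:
(((-5 + 6)*(-5))*N)*r = (((-5 + 6)*(-5))*(-32))*15 = ((1*(-5))*(-32))*15 = -5*(-32)*15 = 160*15 = 2400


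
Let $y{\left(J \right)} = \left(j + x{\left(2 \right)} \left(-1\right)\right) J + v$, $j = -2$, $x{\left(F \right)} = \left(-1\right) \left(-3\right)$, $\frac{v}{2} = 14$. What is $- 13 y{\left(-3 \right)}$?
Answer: $-559$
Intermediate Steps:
$v = 28$ ($v = 2 \cdot 14 = 28$)
$x{\left(F \right)} = 3$
$y{\left(J \right)} = 28 - 5 J$ ($y{\left(J \right)} = \left(-2 + 3 \left(-1\right)\right) J + 28 = \left(-2 - 3\right) J + 28 = - 5 J + 28 = 28 - 5 J$)
$- 13 y{\left(-3 \right)} = - 13 \left(28 - -15\right) = - 13 \left(28 + 15\right) = \left(-13\right) 43 = -559$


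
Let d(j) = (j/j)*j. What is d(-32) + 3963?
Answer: 3931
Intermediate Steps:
d(j) = j (d(j) = 1*j = j)
d(-32) + 3963 = -32 + 3963 = 3931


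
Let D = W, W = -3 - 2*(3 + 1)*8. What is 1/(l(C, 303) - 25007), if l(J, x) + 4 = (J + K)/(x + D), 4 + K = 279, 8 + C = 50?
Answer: -236/5902279 ≈ -3.9985e-5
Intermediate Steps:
C = 42 (C = -8 + 50 = 42)
K = 275 (K = -4 + 279 = 275)
W = -67 (W = -3 - 2*4*8 = -3 - 8*8 = -3 - 64 = -67)
D = -67
l(J, x) = -4 + (275 + J)/(-67 + x) (l(J, x) = -4 + (J + 275)/(x - 67) = -4 + (275 + J)/(-67 + x))
1/(l(C, 303) - 25007) = 1/((543 + 42 - 4*303)/(-67 + 303) - 25007) = 1/((543 + 42 - 1212)/236 - 25007) = 1/((1/236)*(-627) - 25007) = 1/(-627/236 - 25007) = 1/(-5902279/236) = -236/5902279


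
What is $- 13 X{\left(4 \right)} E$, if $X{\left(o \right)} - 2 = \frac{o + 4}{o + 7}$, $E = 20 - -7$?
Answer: $- \frac{10530}{11} \approx -957.27$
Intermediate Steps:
$E = 27$ ($E = 20 + 7 = 27$)
$X{\left(o \right)} = 2 + \frac{4 + o}{7 + o}$ ($X{\left(o \right)} = 2 + \frac{o + 4}{o + 7} = 2 + \frac{4 + o}{7 + o}$)
$- 13 X{\left(4 \right)} E = - 13 \frac{3 \left(6 + 4\right)}{7 + 4} \cdot 27 = - 13 \cdot 3 \cdot \frac{1}{11} \cdot 10 \cdot 27 = \left(-13\right) \frac{30}{11} \cdot 27 = \left(- \frac{390}{11}\right) 27 = - \frac{10530}{11}$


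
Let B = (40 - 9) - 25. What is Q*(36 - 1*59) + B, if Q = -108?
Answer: 2490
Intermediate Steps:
B = 6 (B = 31 - 25 = 6)
Q*(36 - 1*59) + B = -108*(36 - 1*59) + 6 = -108*(36 - 59) + 6 = -108*(-23) + 6 = 2484 + 6 = 2490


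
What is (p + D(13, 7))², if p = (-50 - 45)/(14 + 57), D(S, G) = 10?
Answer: 378225/5041 ≈ 75.030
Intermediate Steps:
p = -95/71 ≈ -1.3380
(p + D(13, 7))² = (-95/71 + 10)² = (615/71)² = 378225/5041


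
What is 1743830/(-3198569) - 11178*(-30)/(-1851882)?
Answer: -65181447220/89748066013 ≈ -0.72627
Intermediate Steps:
1743830/(-3198569) - 11178*(-30)/(-1851882) = 1743830*(-1/3198569) + 335340*(-1/1851882) = -158530/290779 - 55890/308647 = -65181447220/89748066013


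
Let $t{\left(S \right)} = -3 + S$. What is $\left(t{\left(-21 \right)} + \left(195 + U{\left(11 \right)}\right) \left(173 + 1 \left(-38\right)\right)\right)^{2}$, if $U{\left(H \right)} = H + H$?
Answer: $856791441$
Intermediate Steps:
$U{\left(H \right)} = 2 H$
$\left(t{\left(-21 \right)} + \left(195 + U{\left(11 \right)}\right) \left(173 + 1 \left(-38\right)\right)\right)^{2} = \left(\left(-3 - 21\right) + \left(195 + 2 \cdot 11\right) \left(173 + 1 \left(-38\right)\right)\right)^{2} = \left(-24 + \left(195 + 22\right) \left(173 - 38\right)\right)^{2} = \left(-24 + 217 \cdot 135\right)^{2} = \left(-24 + 29295\right)^{2} = 29271^{2} = 856791441$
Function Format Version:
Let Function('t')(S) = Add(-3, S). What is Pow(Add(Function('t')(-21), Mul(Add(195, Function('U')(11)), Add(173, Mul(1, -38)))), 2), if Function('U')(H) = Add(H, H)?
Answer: 856791441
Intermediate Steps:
Function('U')(H) = Mul(2, H)
Pow(Add(Function('t')(-21), Mul(Add(195, Function('U')(11)), Add(173, Mul(1, -38)))), 2) = Pow(Add(Add(-3, -21), Mul(Add(195, Mul(2, 11)), Add(173, Mul(1, -38)))), 2) = Pow(Add(-24, Mul(Add(195, 22), Add(173, -38))), 2) = Pow(Add(-24, Mul(217, 135)), 2) = Pow(Add(-24, 29295), 2) = Pow(29271, 2) = 856791441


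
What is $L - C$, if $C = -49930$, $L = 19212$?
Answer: $69142$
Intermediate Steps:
$L - C = 19212 - -49930 = 19212 + 49930 = 69142$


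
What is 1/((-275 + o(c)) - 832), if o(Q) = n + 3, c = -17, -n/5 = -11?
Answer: -1/1049 ≈ -0.00095329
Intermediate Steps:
n = 55 (n = -5*(-11) = 55)
o(Q) = 58 (o(Q) = 55 + 3 = 58)
1/((-275 + o(c)) - 832) = 1/((-275 + 58) - 832) = 1/(-217 - 832) = 1/(-1049) = -1/1049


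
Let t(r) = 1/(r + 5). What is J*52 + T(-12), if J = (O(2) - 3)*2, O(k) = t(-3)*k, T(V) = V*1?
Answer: -220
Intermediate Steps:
T(V) = V
t(r) = 1/(5 + r)
O(k) = k/2 (O(k) = k/(5 - 3) = k/2)
J = -4 (J = ((1/2)*2 - 3)*2 = (1 - 3)*2 = -2*2 = -4)
J*52 + T(-12) = -4*52 - 12 = -208 - 12 = -220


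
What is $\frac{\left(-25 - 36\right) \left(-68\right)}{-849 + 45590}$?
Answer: $\frac{4148}{44741} \approx 0.092711$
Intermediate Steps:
$\frac{\left(-25 - 36\right) \left(-68\right)}{-849 + 45590} = \frac{\left(-61\right) \left(-68\right)}{44741} = 4148 \cdot \frac{1}{44741} = \frac{4148}{44741}$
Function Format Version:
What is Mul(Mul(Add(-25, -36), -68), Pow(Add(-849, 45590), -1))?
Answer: Rational(4148, 44741) ≈ 0.092711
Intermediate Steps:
Mul(Mul(Add(-25, -36), -68), Pow(Add(-849, 45590), -1)) = Mul(Mul(-61, -68), Pow(44741, -1)) = Mul(4148, Rational(1, 44741)) = Rational(4148, 44741)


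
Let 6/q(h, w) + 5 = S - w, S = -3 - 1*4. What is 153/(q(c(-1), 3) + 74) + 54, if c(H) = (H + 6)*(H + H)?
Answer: 20637/368 ≈ 56.079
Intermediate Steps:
c(H) = 2*H*(6 + H) (c(H) = (6 + H)*(2*H) = 2*H*(6 + H))
S = -7 (S = -3 - 4 = -7)
q(h, w) = 6/(-12 - w) (q(h, w) = 6/(-5 + (-7 - w)) = 6/(-12 - w))
153/(q(c(-1), 3) + 74) + 54 = 153/(-6/(12 + 3) + 74) + 54 = 153/(-6/15 + 74) + 54 = 153/(-6*1/15 + 74) + 54 = 153/(-2/5 + 74) + 54 = 153/(368/5) + 54 = (5/368)*153 + 54 = 765/368 + 54 = 20637/368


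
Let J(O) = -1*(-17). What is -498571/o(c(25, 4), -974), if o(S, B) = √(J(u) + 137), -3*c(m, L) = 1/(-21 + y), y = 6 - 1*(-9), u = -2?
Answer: -498571*√154/154 ≈ -40176.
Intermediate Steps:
J(O) = 17
y = 15 (y = 6 + 9 = 15)
c(m, L) = 1/18 (c(m, L) = -1/(3*(-21 + 15)) = -⅓/(-6) = -⅓*(-⅙) = 1/18)
o(S, B) = √154 (o(S, B) = √(17 + 137) = √154)
-498571/o(c(25, 4), -974) = -498571*√154/154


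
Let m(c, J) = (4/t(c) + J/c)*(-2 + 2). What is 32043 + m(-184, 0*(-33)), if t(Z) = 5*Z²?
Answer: 32043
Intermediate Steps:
m(c, J) = 0 (m(c, J) = (4/((5*c²)) + J/c)*(-2 + 2) = (4*(1/(5*c²)) + J/c)*0 = (4/(5*c²) + J/c)*0 = 0)
32043 + m(-184, 0*(-33)) = 32043 + 0 = 32043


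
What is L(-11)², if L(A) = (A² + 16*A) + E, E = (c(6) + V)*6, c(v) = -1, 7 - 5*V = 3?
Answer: 78961/25 ≈ 3158.4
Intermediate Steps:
V = ⅘ (V = 7/5 - ⅕*3 = 7/5 - ⅗ = ⅘ ≈ 0.80000)
E = -6/5 (E = (-1 + ⅘)*6 = -⅕*6 = -6/5 ≈ -1.2000)
L(A) = -6/5 + A² + 16*A (L(A) = (A² + 16*A) - 6/5 = -6/5 + A² + 16*A)
L(-11)² = (-6/5 + (-11)² + 16*(-11))² = (-6/5 + 121 - 176)² = (-281/5)² = 78961/25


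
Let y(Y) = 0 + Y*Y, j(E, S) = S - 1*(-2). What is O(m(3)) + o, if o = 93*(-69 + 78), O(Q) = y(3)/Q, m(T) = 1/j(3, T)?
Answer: 882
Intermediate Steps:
j(E, S) = 2 + S (j(E, S) = S + 2 = 2 + S)
y(Y) = Y² (y(Y) = 0 + Y² = Y²)
m(T) = 1/(2 + T)
O(Q) = 9/Q (O(Q) = 3²/Q = 9/Q)
o = 837 (o = 93*9 = 837)
O(m(3)) + o = 9/(1/(2 + 3)) + 837 = 9/(1/5) + 837 = 9/(⅕) + 837 = 9*5 + 837 = 45 + 837 = 882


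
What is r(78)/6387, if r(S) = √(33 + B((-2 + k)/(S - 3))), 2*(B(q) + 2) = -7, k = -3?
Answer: √110/12774 ≈ 0.00082105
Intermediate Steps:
B(q) = -11/2 (B(q) = -2 + (½)*(-7) = -2 - 7/2 = -11/2)
r(S) = √110/2 (r(S) = √(33 - 11/2) = √(55/2) = √110/2)
r(78)/6387 = (√110/2)/6387 = (√110/2)*(1/6387) = √110/12774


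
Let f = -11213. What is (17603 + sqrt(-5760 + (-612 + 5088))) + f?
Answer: 6390 + 2*I*sqrt(321) ≈ 6390.0 + 35.833*I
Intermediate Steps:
(17603 + sqrt(-5760 + (-612 + 5088))) + f = (17603 + sqrt(-5760 + (-612 + 5088))) - 11213 = (17603 + sqrt(-5760 + 4476)) - 11213 = (17603 + sqrt(-1284)) - 11213 = (17603 + 2*I*sqrt(321)) - 11213 = 6390 + 2*I*sqrt(321)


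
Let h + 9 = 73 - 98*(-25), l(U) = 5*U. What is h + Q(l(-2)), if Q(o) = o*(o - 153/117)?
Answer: 34152/13 ≈ 2627.1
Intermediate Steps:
Q(o) = o*(-17/13 + o) (Q(o) = o*(o - 153*1/117) = o*(o - 17/13) = o*(-17/13 + o))
h = 2514 (h = -9 + (73 - 98*(-25)) = -9 + (73 + 2450) = -9 + 2523 = 2514)
h + Q(l(-2)) = 2514 + (5*(-2))*(-17 + 13*(5*(-2)))/13 = 2514 + (1/13)*(-10)*(-17 + 13*(-10)) = 2514 + (1/13)*(-10)*(-17 - 130) = 2514 + (1/13)*(-10)*(-147) = 2514 + 1470/13 = 34152/13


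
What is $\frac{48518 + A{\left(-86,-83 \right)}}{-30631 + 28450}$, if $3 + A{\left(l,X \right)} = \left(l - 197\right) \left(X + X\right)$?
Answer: $- \frac{31831}{727} \approx -43.784$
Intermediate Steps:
$A{\left(l,X \right)} = -3 + 2 X \left(-197 + l\right)$ ($A{\left(l,X \right)} = -3 + \left(l - 197\right) \left(X + X\right) = -3 + \left(-197 + l\right) 2 X = -3 + 2 X \left(-197 + l\right)$)
$\frac{48518 + A{\left(-86,-83 \right)}}{-30631 + 28450} = \frac{48518 - \left(-32699 - 14276\right)}{-30631 + 28450} = \frac{48518 + \left(-3 + 32702 + 14276\right)}{-2181} = \left(48518 + 46975\right) \left(- \frac{1}{2181}\right) = 95493 \left(- \frac{1}{2181}\right) = - \frac{31831}{727}$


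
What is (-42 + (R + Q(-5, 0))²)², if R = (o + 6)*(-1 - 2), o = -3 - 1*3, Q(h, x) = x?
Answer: 1764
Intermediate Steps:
o = -6 (o = -3 - 3 = -6)
R = 0 (R = (-6 + 6)*(-1 - 2) = 0*(-3) = 0)
(-42 + (R + Q(-5, 0))²)² = (-42 + (0 + 0)²)² = (-42 + 0²)² = (-42 + 0)² = (-42)² = 1764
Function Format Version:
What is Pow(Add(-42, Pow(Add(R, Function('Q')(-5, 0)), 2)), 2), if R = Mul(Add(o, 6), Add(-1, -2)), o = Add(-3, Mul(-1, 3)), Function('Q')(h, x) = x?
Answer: 1764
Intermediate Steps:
o = -6 (o = Add(-3, -3) = -6)
R = 0 (R = Mul(Add(-6, 6), Add(-1, -2)) = Mul(0, -3) = 0)
Pow(Add(-42, Pow(Add(R, Function('Q')(-5, 0)), 2)), 2) = Pow(Add(-42, Pow(Add(0, 0), 2)), 2) = Pow(Add(-42, Pow(0, 2)), 2) = Pow(Add(-42, 0), 2) = Pow(-42, 2) = 1764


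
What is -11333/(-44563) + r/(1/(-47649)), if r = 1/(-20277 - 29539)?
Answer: 2687947115/2219950408 ≈ 1.2108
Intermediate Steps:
r = -1/49816 (r = 1/(-49816) = -1/49816 ≈ -2.0074e-5)
-11333/(-44563) + r/(1/(-47649)) = -11333/(-44563) - 1/(49816*(1/(-47649))) = -11333*(-1/44563) - 1/(49816*(-1/47649)) = 11333/44563 - 1/49816*(-47649) = 11333/44563 + 47649/49816 = 2687947115/2219950408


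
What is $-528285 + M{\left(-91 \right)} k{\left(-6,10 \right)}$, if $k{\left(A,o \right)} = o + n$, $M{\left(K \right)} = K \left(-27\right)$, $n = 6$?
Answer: $-488973$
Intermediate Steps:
$M{\left(K \right)} = - 27 K$
$k{\left(A,o \right)} = 6 + o$ ($k{\left(A,o \right)} = o + 6 = 6 + o$)
$-528285 + M{\left(-91 \right)} k{\left(-6,10 \right)} = -528285 + \left(-27\right) \left(-91\right) \left(6 + 10\right) = -528285 + 2457 \cdot 16 = -528285 + 39312 = -488973$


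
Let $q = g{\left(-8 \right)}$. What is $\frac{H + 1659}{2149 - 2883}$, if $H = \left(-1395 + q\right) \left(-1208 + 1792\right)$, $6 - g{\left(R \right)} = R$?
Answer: $\frac{804845}{734} \approx 1096.5$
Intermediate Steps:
$g{\left(R \right)} = 6 - R$
$q = 14$ ($q = 6 - -8 = 6 + 8 = 14$)
$H = -806504$ ($H = \left(-1395 + 14\right) \left(-1208 + 1792\right) = \left(-1381\right) 584 = -806504$)
$\frac{H + 1659}{2149 - 2883} = \frac{-806504 + 1659}{2149 - 2883} = - \frac{804845}{-734} = \left(-804845\right) \left(- \frac{1}{734}\right) = \frac{804845}{734}$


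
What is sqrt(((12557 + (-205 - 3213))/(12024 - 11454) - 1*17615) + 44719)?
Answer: sqrt(24408030)/30 ≈ 164.68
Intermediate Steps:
sqrt(((12557 + (-205 - 3213))/(12024 - 11454) - 1*17615) + 44719) = sqrt(((12557 - 3418)/570 - 17615) + 44719) = sqrt((9139*(1/570) - 17615) + 44719) = sqrt((481/30 - 17615) + 44719) = sqrt(-527969/30 + 44719) = sqrt(813601/30) = sqrt(24408030)/30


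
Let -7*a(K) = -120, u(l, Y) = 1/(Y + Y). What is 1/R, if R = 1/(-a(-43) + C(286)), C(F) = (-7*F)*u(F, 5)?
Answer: -7607/35 ≈ -217.34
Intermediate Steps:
u(l, Y) = 1/(2*Y)
a(K) = 120/7 (a(K) = -⅐*(-120) = 120/7)
C(F) = -7*F/10 (C(F) = (-7*F)*((½)/5) = (-7*F)*((½)*(⅕)) = -7*F*(⅒) = -7*F/10)
R = -35/7607 (R = 1/(-1*120/7 - 7/10*286) = 1/(-120/7 - 1001/5) = 1/(-7607/35) = -35/7607 ≈ -0.0046010)
1/R = 1/(-35/7607) = -7607/35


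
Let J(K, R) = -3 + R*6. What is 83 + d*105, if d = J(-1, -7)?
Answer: -4642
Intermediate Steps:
J(K, R) = -3 + 6*R
d = -45 (d = -3 + 6*(-7) = -3 - 42 = -45)
83 + d*105 = 83 - 45*105 = 83 - 4725 = -4642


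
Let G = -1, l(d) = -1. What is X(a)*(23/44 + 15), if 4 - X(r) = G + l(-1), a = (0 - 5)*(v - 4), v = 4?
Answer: 2049/22 ≈ 93.136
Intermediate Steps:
a = 0 (a = (0 - 5)*(4 - 4) = -5*0 = 0)
X(r) = 6 (X(r) = 4 - (-1 - 1) = 4 - 1*(-2) = 4 + 2 = 6)
X(a)*(23/44 + 15) = 6*(23/44 + 15) = 6*(683/44) = 2049/22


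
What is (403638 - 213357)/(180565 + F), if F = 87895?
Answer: 190281/268460 ≈ 0.70879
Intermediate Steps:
(403638 - 213357)/(180565 + F) = (403638 - 213357)/(180565 + 87895) = 190281/268460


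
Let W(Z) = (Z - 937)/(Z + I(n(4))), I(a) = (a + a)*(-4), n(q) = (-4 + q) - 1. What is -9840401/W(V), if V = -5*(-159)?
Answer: 7901842003/142 ≈ 5.5647e+7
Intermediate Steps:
n(q) = -5 + q
I(a) = -8*a (I(a) = (2*a)*(-4) = -8*a)
V = 795
W(Z) = (-937 + Z)/(8 + Z) (W(Z) = (Z - 937)/(Z - 8*(-5 + 4)) = (-937 + Z)/(Z - 8*(-1)) = (-937 + Z)/(Z + 8) = (-937 + Z)/(8 + Z))
-9840401/W(V) = -9840401*(8 + 795)/(-937 + 795) = -9840401/(-142/803) = -9840401*(-803/142) = 7901842003/142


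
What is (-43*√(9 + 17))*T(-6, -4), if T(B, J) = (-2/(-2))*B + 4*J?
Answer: 946*√26 ≈ 4823.7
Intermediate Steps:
T(B, J) = B + 4*J (T(B, J) = (-2*(-½))*B + 4*J = 1*B + 4*J = B + 4*J)
(-43*√(9 + 17))*T(-6, -4) = (-43*√(9 + 17))*(-6 + 4*(-4)) = (-43*√26)*(-6 - 16) = -43*√26*(-22) = 946*√26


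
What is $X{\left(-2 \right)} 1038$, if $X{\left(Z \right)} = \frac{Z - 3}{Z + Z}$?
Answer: $\frac{2595}{2} \approx 1297.5$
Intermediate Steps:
$X{\left(Z \right)} = \frac{-3 + Z}{2 Z}$
$X{\left(-2 \right)} 1038 = \frac{-3 - 2}{2 \left(-2\right)} 1038 = \frac{1}{2} \left(- \frac{1}{2}\right) \left(-5\right) 1038 = \frac{5}{4} \cdot 1038 = \frac{2595}{2}$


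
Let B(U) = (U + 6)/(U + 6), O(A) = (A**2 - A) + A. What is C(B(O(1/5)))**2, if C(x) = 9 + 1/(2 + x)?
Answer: 784/9 ≈ 87.111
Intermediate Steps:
O(A) = A**2
B(U) = 1 (B(U) = (6 + U)/(6 + U) = 1)
C(B(O(1/5)))**2 = ((19 + 9*1)/(2 + 1))**2 = ((19 + 9)/3)**2 = ((1/3)*28)**2 = (28/3)**2 = 784/9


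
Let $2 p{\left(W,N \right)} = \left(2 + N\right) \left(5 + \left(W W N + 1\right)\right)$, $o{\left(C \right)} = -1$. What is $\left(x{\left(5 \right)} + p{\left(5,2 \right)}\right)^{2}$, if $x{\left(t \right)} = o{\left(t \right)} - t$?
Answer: $11236$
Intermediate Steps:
$p{\left(W,N \right)} = \frac{\left(2 + N\right) \left(6 + N W^{2}\right)}{2}$ ($p{\left(W,N \right)} = \frac{\left(2 + N\right) \left(5 + \left(W W N + 1\right)\right)}{2} = \frac{\left(2 + N\right) \left(5 + \left(W^{2} N + 1\right)\right)}{2} = \frac{\left(2 + N\right) \left(5 + \left(N W^{2} + 1\right)\right)}{2} = \frac{\left(2 + N\right) \left(5 + \left(1 + N W^{2}\right)\right)}{2} = \frac{\left(2 + N\right) \left(6 + N W^{2}\right)}{2}$)
$x{\left(t \right)} = -1 - t$
$\left(x{\left(5 \right)} + p{\left(5,2 \right)}\right)^{2} = \left(\left(-1 - 5\right) + \left(6 + 3 \cdot 2 + 2 \cdot 5^{2} + \frac{2^{2} \cdot 5^{2}}{2}\right)\right)^{2} = \left(\left(-1 - 5\right) + \left(6 + 6 + 2 \cdot 25 + \frac{1}{2} \cdot 4 \cdot 25\right)\right)^{2} = \left(-6 + \left(6 + 6 + 50 + 50\right)\right)^{2} = \left(-6 + 112\right)^{2} = 106^{2} = 11236$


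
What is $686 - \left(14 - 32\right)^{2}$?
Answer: $362$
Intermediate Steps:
$686 - \left(14 - 32\right)^{2} = 686 - \left(-18\right)^{2} = 686 - 324 = 362$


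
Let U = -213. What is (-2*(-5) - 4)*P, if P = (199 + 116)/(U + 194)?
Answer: -1890/19 ≈ -99.474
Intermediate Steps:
P = -315/19 (P = (199 + 116)/(-213 + 194) = 315/(-19) = 315*(-1/19) = -315/19 ≈ -16.579)
(-2*(-5) - 4)*P = (-2*(-5) - 4)*(-315/19) = (10 - 4)*(-315/19) = 6*(-315/19) = -1890/19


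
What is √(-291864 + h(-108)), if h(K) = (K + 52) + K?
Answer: 2*I*√73007 ≈ 540.4*I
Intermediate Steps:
h(K) = 52 + 2*K (h(K) = (52 + K) + K = 52 + 2*K)
√(-291864 + h(-108)) = √(-291864 + (52 + 2*(-108))) = √(-291864 + (52 - 216)) = √(-291864 - 164) = √(-292028) = 2*I*√73007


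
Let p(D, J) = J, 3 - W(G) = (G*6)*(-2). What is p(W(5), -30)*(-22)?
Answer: 660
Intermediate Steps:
W(G) = 3 + 12*G (W(G) = 3 - G*6*(-2) = 3 - 6*G*(-2) = 3 - (-12)*G = 3 + 12*G)
p(W(5), -30)*(-22) = -30*(-22) = 660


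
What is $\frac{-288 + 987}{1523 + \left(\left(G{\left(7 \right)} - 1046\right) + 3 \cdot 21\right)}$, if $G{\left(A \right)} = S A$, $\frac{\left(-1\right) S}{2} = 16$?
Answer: $\frac{699}{316} \approx 2.212$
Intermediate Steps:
$S = -32$ ($S = \left(-2\right) 16 = -32$)
$G{\left(A \right)} = - 32 A$
$\frac{-288 + 987}{1523 + \left(\left(G{\left(7 \right)} - 1046\right) + 3 \cdot 21\right)} = \frac{-288 + 987}{1523 + \left(\left(\left(-32\right) 7 - 1046\right) + 3 \cdot 21\right)} = \frac{699}{1523 + \left(\left(-224 - 1046\right) + 63\right)} = \frac{699}{1523 + \left(-1270 + 63\right)} = \frac{699}{1523 - 1207} = \frac{699}{316}$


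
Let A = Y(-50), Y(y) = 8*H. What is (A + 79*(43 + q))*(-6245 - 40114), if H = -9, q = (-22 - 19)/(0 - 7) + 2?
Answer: -1280435580/7 ≈ -1.8292e+8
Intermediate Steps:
q = 55/7 (q = -41/(-7) + 2 = -41*(-⅐) + 2 = 41/7 + 2 = 55/7 ≈ 7.8571)
Y(y) = -72 (Y(y) = 8*(-9) = -72)
A = -72
(A + 79*(43 + q))*(-6245 - 40114) = (-72 + 79*(43 + 55/7))*(-6245 - 40114) = (-72 + 79*(356/7))*(-46359) = (-72 + 28124/7)*(-46359) = (27620/7)*(-46359) = -1280435580/7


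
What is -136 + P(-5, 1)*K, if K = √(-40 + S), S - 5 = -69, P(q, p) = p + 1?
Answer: -136 + 4*I*√26 ≈ -136.0 + 20.396*I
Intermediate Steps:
P(q, p) = 1 + p
S = -64 (S = 5 - 69 = -64)
K = 2*I*√26 (K = √(-40 - 64) = √(-104) = 2*I*√26 ≈ 10.198*I)
-136 + P(-5, 1)*K = -136 + (1 + 1)*(2*I*√26) = -136 + 2*(2*I*√26) = -136 + 4*I*√26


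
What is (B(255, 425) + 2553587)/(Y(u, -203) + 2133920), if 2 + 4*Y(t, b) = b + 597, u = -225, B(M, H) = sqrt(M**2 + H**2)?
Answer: 2553587/2134018 + 85*sqrt(34)/2134018 ≈ 1.1968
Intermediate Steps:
B(M, H) = sqrt(H**2 + M**2)
Y(t, b) = 595/4 + b/4 (Y(t, b) = -1/2 + (b + 597)/4 = -1/2 + (597 + b)/4 = -1/2 + (597/4 + b/4) = 595/4 + b/4)
(B(255, 425) + 2553587)/(Y(u, -203) + 2133920) = (sqrt(425**2 + 255**2) + 2553587)/((595/4 + (1/4)*(-203)) + 2133920) = (sqrt(180625 + 65025) + 2553587)/((595/4 - 203/4) + 2133920) = (sqrt(245650) + 2553587)/(98 + 2133920) = (85*sqrt(34) + 2553587)/2134018 = (2553587 + 85*sqrt(34))*(1/2134018) = 2553587/2134018 + 85*sqrt(34)/2134018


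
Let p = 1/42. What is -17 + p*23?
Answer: -691/42 ≈ -16.452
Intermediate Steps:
p = 1/42 ≈ 0.023810
-17 + p*23 = -17 + (1/42)*23 = -17 + 23/42 = -691/42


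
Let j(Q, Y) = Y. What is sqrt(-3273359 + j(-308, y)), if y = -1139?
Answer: I*sqrt(3274498) ≈ 1809.6*I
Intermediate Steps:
sqrt(-3273359 + j(-308, y)) = sqrt(-3273359 - 1139) = sqrt(-3274498) = I*sqrt(3274498)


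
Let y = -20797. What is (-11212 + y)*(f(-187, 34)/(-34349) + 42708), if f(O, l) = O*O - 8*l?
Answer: -46955359121555/34349 ≈ -1.3670e+9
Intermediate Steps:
f(O, l) = O² - 8*l
(-11212 + y)*(f(-187, 34)/(-34349) + 42708) = (-11212 - 20797)*(((-187)² - 8*34)/(-34349) + 42708) = -32009*((34969 - 272)*(-1/34349) + 42708) = -32009*(34697*(-1/34349) + 42708) = -32009*(-34697/34349 + 42708) = -32009*1466942395/34349 = -46955359121555/34349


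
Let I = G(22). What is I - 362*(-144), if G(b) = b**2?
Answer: 52612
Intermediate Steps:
I = 484 (I = 22**2 = 484)
I - 362*(-144) = 484 - 362*(-144) = 484 + 52128 = 52612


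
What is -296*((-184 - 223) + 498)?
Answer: -26936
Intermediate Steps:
-296*((-184 - 223) + 498) = -296*(-407 + 498) = -296*91 = -26936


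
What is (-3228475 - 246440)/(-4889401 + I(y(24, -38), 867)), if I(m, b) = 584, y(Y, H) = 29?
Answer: 3474915/4888817 ≈ 0.71079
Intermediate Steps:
(-3228475 - 246440)/(-4889401 + I(y(24, -38), 867)) = (-3228475 - 246440)/(-4889401 + 584) = -3474915/(-4888817) = -3474915*(-1/4888817) = 3474915/4888817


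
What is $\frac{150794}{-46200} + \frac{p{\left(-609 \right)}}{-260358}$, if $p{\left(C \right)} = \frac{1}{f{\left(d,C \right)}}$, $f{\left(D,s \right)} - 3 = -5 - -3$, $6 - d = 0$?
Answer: $- \frac{467386553}{143196900} \approx -3.2639$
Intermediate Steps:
$d = 6$ ($d = 6 - 0 = 6 + 0 = 6$)
$f{\left(D,s \right)} = 1$ ($f{\left(D,s \right)} = 3 - 2 = 1$)
$p{\left(C \right)} = 1$ ($p{\left(C \right)} = 1^{-1} = 1$)
$\frac{150794}{-46200} + \frac{p{\left(-609 \right)}}{-260358} = \frac{150794}{-46200} + 1 \frac{1}{-260358} = 150794 \left(- \frac{1}{46200}\right) + 1 \left(- \frac{1}{260358}\right) = - \frac{10771}{3300} - \frac{1}{260358} = - \frac{467386553}{143196900}$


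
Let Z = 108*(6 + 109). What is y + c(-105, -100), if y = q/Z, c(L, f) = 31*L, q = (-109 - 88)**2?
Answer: -40388291/12420 ≈ -3251.9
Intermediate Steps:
q = 38809 (q = (-197)**2 = 38809)
Z = 12420 (Z = 108*115 = 12420)
y = 38809/12420 ≈ 3.1247
y + c(-105, -100) = 38809/12420 + 31*(-105) = 38809/12420 - 3255 = -40388291/12420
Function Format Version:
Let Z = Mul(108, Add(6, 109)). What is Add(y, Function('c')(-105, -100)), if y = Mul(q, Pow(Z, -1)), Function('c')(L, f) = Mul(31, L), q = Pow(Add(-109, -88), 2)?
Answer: Rational(-40388291, 12420) ≈ -3251.9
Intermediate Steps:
q = 38809 (q = Pow(-197, 2) = 38809)
Z = 12420 (Z = Mul(108, 115) = 12420)
y = Rational(38809, 12420) (y = Mul(38809, Pow(12420, -1)) = Mul(38809, Rational(1, 12420)) = Rational(38809, 12420) ≈ 3.1247)
Add(y, Function('c')(-105, -100)) = Add(Rational(38809, 12420), Mul(31, -105)) = Add(Rational(38809, 12420), -3255) = Rational(-40388291, 12420)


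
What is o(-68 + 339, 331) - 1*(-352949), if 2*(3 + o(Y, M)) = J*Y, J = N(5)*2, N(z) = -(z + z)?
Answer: 350236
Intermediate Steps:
N(z) = -2*z
J = -20 (J = -2*5*2 = -10*2 = -20)
o(Y, M) = -3 - 10*Y (o(Y, M) = -3 + (-20*Y)/2 = -3 - 10*Y)
o(-68 + 339, 331) - 1*(-352949) = (-3 - 10*(-68 + 339)) - 1*(-352949) = (-3 - 10*271) + 352949 = (-3 - 2710) + 352949 = -2713 + 352949 = 350236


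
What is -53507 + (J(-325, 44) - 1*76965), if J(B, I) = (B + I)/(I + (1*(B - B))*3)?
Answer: -5741049/44 ≈ -1.3048e+5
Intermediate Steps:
J(B, I) = (B + I)/I (J(B, I) = (B + I)/(I + (1*0)*3) = (B + I)/(I + 0*3) = (B + I)/(I + 0) = (B + I)/I)
-53507 + (J(-325, 44) - 1*76965) = -53507 + ((-325 + 44)/44 - 1*76965) = -53507 + ((1/44)*(-281) - 76965) = -53507 + (-281/44 - 76965) = -53507 - 3386741/44 = -5741049/44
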